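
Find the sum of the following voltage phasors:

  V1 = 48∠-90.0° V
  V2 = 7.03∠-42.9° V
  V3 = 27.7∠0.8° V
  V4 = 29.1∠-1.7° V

Step 1 — Convert each phasor to rectangular form:
  V1 = 48·(cos(-90.0°) + j·sin(-90.0°)) = 0 - j48 V
  V2 = 7.03·(cos(-42.9°) + j·sin(-42.9°)) = 5.15 - j4.785 V
  V3 = 27.7·(cos(0.8°) + j·sin(0.8°)) = 27.7 + j0.3868 V
  V4 = 29.1·(cos(-1.7°) + j·sin(-1.7°)) = 29.09 - j0.8633 V
Step 2 — Sum components: V_total = 61.93 - j53.26 V.
Step 3 — Convert to polar: |V_total| = 81.69 V, ∠V_total = -40.7°.

V_total = 81.69∠-40.7° V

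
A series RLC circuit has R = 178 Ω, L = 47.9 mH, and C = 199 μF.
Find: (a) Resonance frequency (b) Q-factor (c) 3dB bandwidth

Step 1 — Resonance: ω₀ = 1/√(LC) = 1/√(0.0479·0.000199) = 323.9 rad/s.
Step 2 — f₀ = ω₀/(2π) = 51.55 Hz.
Step 3 — Series Q: Q = ω₀L/R = 323.9·0.0479/178 = 0.08716.
Step 4 — Bandwidth: Δω = ω₀/Q = 3716 rad/s; BW = Δω/(2π) = 591.4 Hz.

(a) f₀ = 51.55 Hz  (b) Q = 0.08716  (c) BW = 591.4 Hz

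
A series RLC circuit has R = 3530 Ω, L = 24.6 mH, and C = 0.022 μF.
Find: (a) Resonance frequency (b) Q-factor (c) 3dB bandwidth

Step 1 — Resonance: ω₀ = 1/√(LC) = 1/√(0.0246·2.2e-08) = 4.299e+04 rad/s.
Step 2 — f₀ = ω₀/(2π) = 6841 Hz.
Step 3 — Series Q: Q = ω₀L/R = 4.299e+04·0.0246/3530 = 0.2996.
Step 4 — Bandwidth: Δω = ω₀/Q = 1.435e+05 rad/s; BW = Δω/(2π) = 2.284e+04 Hz.

(a) f₀ = 6841 Hz  (b) Q = 0.2996  (c) BW = 2.284e+04 Hz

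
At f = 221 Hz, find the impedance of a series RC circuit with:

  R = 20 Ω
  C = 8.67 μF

Step 1 — Angular frequency: ω = 2π·f = 2π·221 = 1389 rad/s.
Step 2 — Component impedances:
  R: Z = R = 20 Ω
  C: Z = 1/(jωC) = -j/(ω·C) = 0 - j83.06 Ω
Step 3 — Series combination: Z_total = R + C = 20 - j83.06 Ω = 85.44∠-76.5° Ω.

Z = 20 - j83.06 Ω = 85.44∠-76.5° Ω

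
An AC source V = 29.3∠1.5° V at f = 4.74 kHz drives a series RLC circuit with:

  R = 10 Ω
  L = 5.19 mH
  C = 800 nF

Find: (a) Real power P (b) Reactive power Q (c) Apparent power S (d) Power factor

Step 1 — Angular frequency: ω = 2π·f = 2π·4740 = 2.978e+04 rad/s.
Step 2 — Component impedances:
  R: Z = R = 10 Ω
  L: Z = jωL = j·2.978e+04·0.00519 = 0 + j154.6 Ω
  C: Z = 1/(jωC) = -j/(ω·C) = 0 - j41.97 Ω
Step 3 — Series combination: Z_total = R + L + C = 10 + j112.6 Ω = 113∠84.9° Ω.
Step 4 — Source phasor: V = 29.3∠1.5° V = 29.29 + j0.767 V.
Step 5 — Current: I = V / Z = 0.02968 - j0.2575 A = 0.2592∠-83.4° A.
Step 6 — Complex power: S = V·I* = 0.6718 + j7.565 VA.
Step 7 — Real power: P = Re(S) = 0.6718 W.
Step 8 — Reactive power: Q = Im(S) = 7.565 VAR.
Step 9 — Apparent power: |S| = 7.594 VA.
Step 10 — Power factor: PF = P/|S| = 0.08846 (lagging).

(a) P = 0.6718 W  (b) Q = 7.565 VAR  (c) S = 7.594 VA  (d) PF = 0.08846 (lagging)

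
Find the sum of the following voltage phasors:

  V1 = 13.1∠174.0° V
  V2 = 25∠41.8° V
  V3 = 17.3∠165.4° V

Step 1 — Convert each phasor to rectangular form:
  V1 = 13.1·(cos(174.0°) + j·sin(174.0°)) = -13.03 + j1.369 V
  V2 = 25·(cos(41.8°) + j·sin(41.8°)) = 18.64 + j16.66 V
  V3 = 17.3·(cos(165.4°) + j·sin(165.4°)) = -16.74 + j4.361 V
Step 2 — Sum components: V_total = -11.13 + j22.39 V.
Step 3 — Convert to polar: |V_total| = 25.01 V, ∠V_total = 116.4°.

V_total = 25.01∠116.4° V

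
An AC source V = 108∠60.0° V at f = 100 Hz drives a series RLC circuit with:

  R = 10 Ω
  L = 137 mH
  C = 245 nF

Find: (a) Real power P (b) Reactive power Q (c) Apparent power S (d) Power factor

Step 1 — Angular frequency: ω = 2π·f = 2π·100 = 628.3 rad/s.
Step 2 — Component impedances:
  R: Z = R = 10 Ω
  L: Z = jωL = j·628.3·0.137 = 0 + j86.08 Ω
  C: Z = 1/(jωC) = -j/(ω·C) = 0 - j6496 Ω
Step 3 — Series combination: Z_total = R + L + C = 10 - j6410 Ω = 6410∠-89.9° Ω.
Step 4 — Source phasor: V = 108∠60.0° V = 54 + j93.53 V.
Step 5 — Current: I = V / Z = -0.01458 + j0.008447 A = 0.01685∠149.9° A.
Step 6 — Complex power: S = V·I* = 0.002839 - j1.82 VA.
Step 7 — Real power: P = Re(S) = 0.002839 W.
Step 8 — Reactive power: Q = Im(S) = -1.82 VAR.
Step 9 — Apparent power: |S| = 1.82 VA.
Step 10 — Power factor: PF = P/|S| = 0.00156 (leading).

(a) P = 0.002839 W  (b) Q = -1.82 VAR  (c) S = 1.82 VA  (d) PF = 0.00156 (leading)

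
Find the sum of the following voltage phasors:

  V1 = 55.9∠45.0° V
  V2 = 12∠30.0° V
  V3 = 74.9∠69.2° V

Step 1 — Convert each phasor to rectangular form:
  V1 = 55.9·(cos(45.0°) + j·sin(45.0°)) = 39.53 + j39.53 V
  V2 = 12·(cos(30.0°) + j·sin(30.0°)) = 10.39 + j6 V
  V3 = 74.9·(cos(69.2°) + j·sin(69.2°)) = 26.6 + j70.02 V
Step 2 — Sum components: V_total = 76.52 + j115.5 V.
Step 3 — Convert to polar: |V_total| = 138.6 V, ∠V_total = 56.5°.

V_total = 138.6∠56.5° V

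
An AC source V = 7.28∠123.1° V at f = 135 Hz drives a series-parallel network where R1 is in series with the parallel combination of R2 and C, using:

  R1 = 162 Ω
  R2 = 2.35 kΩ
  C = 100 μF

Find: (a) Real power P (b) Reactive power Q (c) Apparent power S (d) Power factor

Step 1 — Angular frequency: ω = 2π·f = 2π·135 = 848.2 rad/s.
Step 2 — Component impedances:
  R1: Z = R = 162 Ω
  R2: Z = R = 2350 Ω
  C: Z = 1/(jωC) = -j/(ω·C) = 0 - j11.79 Ω
Step 3 — Parallel branch: R2 || C = 1/(1/R2 + 1/C) = 0.05914 - j11.79 Ω.
Step 4 — Series with R1: Z_total = R1 + (R2 || C) = 162.1 - j11.79 Ω = 162.5∠-4.2° Ω.
Step 5 — Source phasor: V = 7.28∠123.1° V = -3.976 + j6.099 V.
Step 6 — Current: I = V / Z = -0.02713 + j0.03566 A = 0.0448∠127.3° A.
Step 7 — Complex power: S = V·I* = 0.3253 - j0.02366 VA.
Step 8 — Real power: P = Re(S) = 0.3253 W.
Step 9 — Reactive power: Q = Im(S) = -0.02366 VAR.
Step 10 — Apparent power: |S| = 0.3262 VA.
Step 11 — Power factor: PF = P/|S| = 0.9974 (leading).

(a) P = 0.3253 W  (b) Q = -0.02366 VAR  (c) S = 0.3262 VA  (d) PF = 0.9974 (leading)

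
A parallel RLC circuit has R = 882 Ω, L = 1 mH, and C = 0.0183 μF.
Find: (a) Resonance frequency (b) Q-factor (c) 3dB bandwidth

Step 1 — Resonance: ω₀ = 1/√(LC) = 1/√(0.001·1.83e-08) = 2.338e+05 rad/s.
Step 2 — f₀ = ω₀/(2π) = 3.72e+04 Hz.
Step 3 — Parallel Q: Q = R/(ω₀L) = 882/(2.338e+05·0.001) = 3.773.
Step 4 — Bandwidth: Δω = ω₀/Q = 6.196e+04 rad/s; BW = Δω/(2π) = 9861 Hz.

(a) f₀ = 3.72e+04 Hz  (b) Q = 3.773  (c) BW = 9861 Hz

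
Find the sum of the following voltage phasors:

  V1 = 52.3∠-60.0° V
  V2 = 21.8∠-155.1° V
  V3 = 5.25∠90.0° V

Step 1 — Convert each phasor to rectangular form:
  V1 = 52.3·(cos(-60.0°) + j·sin(-60.0°)) = 26.15 - j45.29 V
  V2 = 21.8·(cos(-155.1°) + j·sin(-155.1°)) = -19.77 - j9.179 V
  V3 = 5.25·(cos(90.0°) + j·sin(90.0°)) = 0 + j5.25 V
Step 2 — Sum components: V_total = 6.376 - j49.22 V.
Step 3 — Convert to polar: |V_total| = 49.63 V, ∠V_total = -82.6°.

V_total = 49.63∠-82.6° V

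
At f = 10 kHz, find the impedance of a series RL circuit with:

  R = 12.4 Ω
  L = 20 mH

Step 1 — Angular frequency: ω = 2π·f = 2π·1e+04 = 6.283e+04 rad/s.
Step 2 — Component impedances:
  R: Z = R = 12.4 Ω
  L: Z = jωL = j·6.283e+04·0.02 = 0 + j1257 Ω
Step 3 — Series combination: Z_total = R + L = 12.4 + j1257 Ω = 1257∠89.4° Ω.

Z = 12.4 + j1257 Ω = 1257∠89.4° Ω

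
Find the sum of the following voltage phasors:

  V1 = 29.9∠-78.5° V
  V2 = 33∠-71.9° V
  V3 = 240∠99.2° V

Step 1 — Convert each phasor to rectangular form:
  V1 = 29.9·(cos(-78.5°) + j·sin(-78.5°)) = 5.961 - j29.3 V
  V2 = 33·(cos(-71.9°) + j·sin(-71.9°)) = 10.25 - j31.37 V
  V3 = 240·(cos(99.2°) + j·sin(99.2°)) = -38.37 + j236.9 V
Step 2 — Sum components: V_total = -22.16 + j176.2 V.
Step 3 — Convert to polar: |V_total| = 177.6 V, ∠V_total = 97.2°.

V_total = 177.6∠97.2° V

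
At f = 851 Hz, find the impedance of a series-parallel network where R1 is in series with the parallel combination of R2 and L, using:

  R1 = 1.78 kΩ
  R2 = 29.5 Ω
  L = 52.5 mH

Step 1 — Angular frequency: ω = 2π·f = 2π·851 = 5347 rad/s.
Step 2 — Component impedances:
  R1: Z = R = 1780 Ω
  R2: Z = R = 29.5 Ω
  L: Z = jωL = j·5347·0.0525 = 0 + j280.7 Ω
Step 3 — Parallel branch: R2 || L = 1/(1/R2 + 1/L) = 29.18 + j3.066 Ω.
Step 4 — Series with R1: Z_total = R1 + (R2 || L) = 1809 + j3.066 Ω = 1809∠0.1° Ω.

Z = 1809 + j3.066 Ω = 1809∠0.1° Ω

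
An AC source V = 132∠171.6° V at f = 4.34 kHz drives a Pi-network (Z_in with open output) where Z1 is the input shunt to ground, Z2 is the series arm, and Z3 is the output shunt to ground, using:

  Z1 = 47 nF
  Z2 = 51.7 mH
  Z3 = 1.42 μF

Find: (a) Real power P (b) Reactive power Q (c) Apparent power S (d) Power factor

Step 1 — Angular frequency: ω = 2π·f = 2π·4340 = 2.727e+04 rad/s.
Step 2 — Component impedances:
  Z1: Z = 1/(jωC) = -j/(ω·C) = 0 - j780.2 Ω
  Z2: Z = jωL = j·2.727e+04·0.0517 = 0 + j1410 Ω
  Z3: Z = 1/(jωC) = -j/(ω·C) = 0 - j25.83 Ω
Step 3 — With open output, the series arm Z2 and the output shunt Z3 appear in series to ground: Z2 + Z3 = 0 + j1384 Ω.
Step 4 — Parallel with input shunt Z1: Z_in = Z1 || (Z2 + Z3) = 0 - j1789 Ω = 1789∠-90.0° Ω.
Step 5 — Source phasor: V = 132∠171.6° V = -130.6 + j19.28 V.
Step 6 — Current: I = V / Z = -0.01078 - j0.07301 A = 0.0738∠-98.4° A.
Step 7 — Complex power: S = V·I* = 0 - j9.742 VA.
Step 8 — Real power: P = Re(S) = 0 W.
Step 9 — Reactive power: Q = Im(S) = -9.742 VAR.
Step 10 — Apparent power: |S| = 9.742 VA.
Step 11 — Power factor: PF = P/|S| = 0 (leading).

(a) P = 0 W  (b) Q = -9.742 VAR  (c) S = 9.742 VA  (d) PF = 0 (leading)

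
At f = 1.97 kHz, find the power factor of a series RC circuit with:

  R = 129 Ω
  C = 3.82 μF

Step 1 — Angular frequency: ω = 2π·f = 2π·1970 = 1.238e+04 rad/s.
Step 2 — Component impedances:
  R: Z = R = 129 Ω
  C: Z = 1/(jωC) = -j/(ω·C) = 0 - j21.15 Ω
Step 3 — Series combination: Z_total = R + C = 129 - j21.15 Ω = 130.7∠-9.3° Ω.
Step 4 — Power factor: PF = cos(φ) = Re(Z)/|Z| = 129/130.72 = 0.9868.
Step 5 — Type: Im(Z) = -21.15 ⇒ leading (phase φ = -9.3°).

PF = 0.9868 (leading, φ = -9.3°)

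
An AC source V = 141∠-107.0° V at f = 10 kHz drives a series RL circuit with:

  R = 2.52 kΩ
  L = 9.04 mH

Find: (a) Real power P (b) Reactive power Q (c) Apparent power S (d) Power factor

Step 1 — Angular frequency: ω = 2π·f = 2π·1e+04 = 6.283e+04 rad/s.
Step 2 — Component impedances:
  R: Z = R = 2520 Ω
  L: Z = jωL = j·6.283e+04·0.00904 = 0 + j568 Ω
Step 3 — Series combination: Z_total = R + L = 2520 + j568 Ω = 2583∠12.7° Ω.
Step 4 — Source phasor: V = 141∠-107.0° V = -41.22 - j134.8 V.
Step 5 — Current: I = V / Z = -0.02705 - j0.04741 A = 0.05458∠-119.7° A.
Step 6 — Complex power: S = V·I* = 7.508 + j1.692 VA.
Step 7 — Real power: P = Re(S) = 7.508 W.
Step 8 — Reactive power: Q = Im(S) = 1.692 VAR.
Step 9 — Apparent power: |S| = 7.696 VA.
Step 10 — Power factor: PF = P/|S| = 0.9755 (lagging).

(a) P = 7.508 W  (b) Q = 1.692 VAR  (c) S = 7.696 VA  (d) PF = 0.9755 (lagging)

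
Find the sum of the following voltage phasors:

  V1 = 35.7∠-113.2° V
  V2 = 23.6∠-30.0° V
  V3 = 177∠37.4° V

Step 1 — Convert each phasor to rectangular form:
  V1 = 35.7·(cos(-113.2°) + j·sin(-113.2°)) = -14.06 - j32.81 V
  V2 = 23.6·(cos(-30.0°) + j·sin(-30.0°)) = 20.44 - j11.8 V
  V3 = 177·(cos(37.4°) + j·sin(37.4°)) = 140.6 + j107.5 V
Step 2 — Sum components: V_total = 147 + j62.89 V.
Step 3 — Convert to polar: |V_total| = 159.9 V, ∠V_total = 23.2°.

V_total = 159.9∠23.2° V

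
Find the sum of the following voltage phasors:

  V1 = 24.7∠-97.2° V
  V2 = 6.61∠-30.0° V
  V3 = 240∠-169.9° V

Step 1 — Convert each phasor to rectangular form:
  V1 = 24.7·(cos(-97.2°) + j·sin(-97.2°)) = -3.096 - j24.51 V
  V2 = 6.61·(cos(-30.0°) + j·sin(-30.0°)) = 5.724 - j3.305 V
  V3 = 240·(cos(-169.9°) + j·sin(-169.9°)) = -236.3 - j42.09 V
Step 2 — Sum components: V_total = -233.7 - j69.9 V.
Step 3 — Convert to polar: |V_total| = 243.9 V, ∠V_total = -163.3°.

V_total = 243.9∠-163.3° V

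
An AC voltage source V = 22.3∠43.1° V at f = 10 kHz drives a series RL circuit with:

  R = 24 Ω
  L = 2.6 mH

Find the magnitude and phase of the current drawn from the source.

Step 1 — Angular frequency: ω = 2π·f = 2π·1e+04 = 6.283e+04 rad/s.
Step 2 — Component impedances:
  R: Z = R = 24 Ω
  L: Z = jωL = j·6.283e+04·0.0026 = 0 + j163.4 Ω
Step 3 — Series combination: Z_total = R + L = 24 + j163.4 Ω = 165.1∠81.6° Ω.
Step 4 — Source phasor: V = 22.3∠43.1° V = 16.28 + j15.24 V.
Step 5 — Ohm's law: I = V / Z_total = (16.28 + j15.24) / (24 + j163.4) = 0.1056 - j0.08415 A.
Step 6 — Convert to polar: |I| = 0.1351 A, ∠I = -38.5°.

I = 0.1351∠-38.5° A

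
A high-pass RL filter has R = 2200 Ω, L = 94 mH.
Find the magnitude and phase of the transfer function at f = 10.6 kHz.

Step 1 — Angular frequency: ω = 2π·1.06e+04 = 6.66e+04 rad/s.
Step 2 — Transfer function: H(jω) = jωL/(R + jωL).
Step 3 — Numerator jωL = j·6261; denominator R + jωL = 2200 + j6261.
Step 4 — H = 0.8901 + j0.3128.
Step 5 — Magnitude: |H| = 0.9434 (-0.5 dB); phase: φ = 19.4°.

|H| = 0.9434 (-0.5 dB), φ = 19.4°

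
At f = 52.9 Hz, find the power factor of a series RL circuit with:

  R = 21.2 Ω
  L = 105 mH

Step 1 — Angular frequency: ω = 2π·f = 2π·52.9 = 332.4 rad/s.
Step 2 — Component impedances:
  R: Z = R = 21.2 Ω
  L: Z = jωL = j·332.4·0.105 = 0 + j34.9 Ω
Step 3 — Series combination: Z_total = R + L = 21.2 + j34.9 Ω = 40.83∠58.7° Ω.
Step 4 — Power factor: PF = cos(φ) = Re(Z)/|Z| = 21.2/40.83 = 0.5192.
Step 5 — Type: Im(Z) = 34.9 ⇒ lagging (phase φ = 58.7°).

PF = 0.5192 (lagging, φ = 58.7°)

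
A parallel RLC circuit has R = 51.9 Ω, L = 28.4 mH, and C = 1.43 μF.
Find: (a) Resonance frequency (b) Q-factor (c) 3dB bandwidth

Step 1 — Resonance: ω₀ = 1/√(LC) = 1/√(0.0284·1.43e-06) = 4962 rad/s.
Step 2 — f₀ = ω₀/(2π) = 789.8 Hz.
Step 3 — Parallel Q: Q = R/(ω₀L) = 51.9/(4962·0.0284) = 0.3683.
Step 4 — Bandwidth: Δω = ω₀/Q = 1.347e+04 rad/s; BW = Δω/(2π) = 2144 Hz.

(a) f₀ = 789.8 Hz  (b) Q = 0.3683  (c) BW = 2144 Hz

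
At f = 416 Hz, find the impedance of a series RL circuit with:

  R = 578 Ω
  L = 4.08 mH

Step 1 — Angular frequency: ω = 2π·f = 2π·416 = 2614 rad/s.
Step 2 — Component impedances:
  R: Z = R = 578 Ω
  L: Z = jωL = j·2614·0.00408 = 0 + j10.66 Ω
Step 3 — Series combination: Z_total = R + L = 578 + j10.66 Ω = 578.1∠1.1° Ω.

Z = 578 + j10.66 Ω = 578.1∠1.1° Ω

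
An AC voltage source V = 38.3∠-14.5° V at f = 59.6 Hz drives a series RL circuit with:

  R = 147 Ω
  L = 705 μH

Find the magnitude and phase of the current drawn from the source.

Step 1 — Angular frequency: ω = 2π·f = 2π·59.6 = 374.5 rad/s.
Step 2 — Component impedances:
  R: Z = R = 147 Ω
  L: Z = jωL = j·374.5·0.000705 = 0 + j0.264 Ω
Step 3 — Series combination: Z_total = R + L = 147 + j0.264 Ω = 147∠0.1° Ω.
Step 4 — Source phasor: V = 38.3∠-14.5° V = 37.08 - j9.59 V.
Step 5 — Ohm's law: I = V / Z_total = (37.08 - j9.59) / (147 + j0.264) = 0.2521 - j0.06569 A.
Step 6 — Convert to polar: |I| = 0.2605 A, ∠I = -14.6°.

I = 0.2605∠-14.6° A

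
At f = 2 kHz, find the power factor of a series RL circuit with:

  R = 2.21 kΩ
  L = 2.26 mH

Step 1 — Angular frequency: ω = 2π·f = 2π·2000 = 1.257e+04 rad/s.
Step 2 — Component impedances:
  R: Z = R = 2210 Ω
  L: Z = jωL = j·1.257e+04·0.00226 = 0 + j28.4 Ω
Step 3 — Series combination: Z_total = R + L = 2210 + j28.4 Ω = 2210∠0.7° Ω.
Step 4 — Power factor: PF = cos(φ) = Re(Z)/|Z| = 2210/2210.2 = 0.9999.
Step 5 — Type: Im(Z) = 28.4 ⇒ lagging (phase φ = 0.7°).

PF = 0.9999 (lagging, φ = 0.7°)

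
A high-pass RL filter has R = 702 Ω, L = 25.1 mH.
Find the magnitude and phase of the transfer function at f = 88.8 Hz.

Step 1 — Angular frequency: ω = 2π·88.8 = 557.9 rad/s.
Step 2 — Transfer function: H(jω) = jωL/(R + jωL).
Step 3 — Numerator jωL = j·14; denominator R + jωL = 702 + j14.
Step 4 — H = 0.0003978 + j0.01994.
Step 5 — Magnitude: |H| = 0.01995 (-34.0 dB); phase: φ = 88.9°.

|H| = 0.01995 (-34.0 dB), φ = 88.9°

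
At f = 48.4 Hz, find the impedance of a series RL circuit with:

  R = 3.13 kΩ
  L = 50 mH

Step 1 — Angular frequency: ω = 2π·f = 2π·48.4 = 304.1 rad/s.
Step 2 — Component impedances:
  R: Z = R = 3130 Ω
  L: Z = jωL = j·304.1·0.05 = 0 + j15.21 Ω
Step 3 — Series combination: Z_total = R + L = 3130 + j15.21 Ω = 3130∠0.3° Ω.

Z = 3130 + j15.21 Ω = 3130∠0.3° Ω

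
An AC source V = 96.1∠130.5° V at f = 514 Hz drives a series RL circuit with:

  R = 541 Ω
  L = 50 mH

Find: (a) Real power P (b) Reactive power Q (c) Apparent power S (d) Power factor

Step 1 — Angular frequency: ω = 2π·f = 2π·514 = 3230 rad/s.
Step 2 — Component impedances:
  R: Z = R = 541 Ω
  L: Z = jωL = j·3230·0.05 = 0 + j161.5 Ω
Step 3 — Series combination: Z_total = R + L = 541 + j161.5 Ω = 564.6∠16.6° Ω.
Step 4 — Source phasor: V = 96.1∠130.5° V = -62.41 + j73.08 V.
Step 5 — Current: I = V / Z = -0.06891 + j0.1556 A = 0.1702∠113.9° A.
Step 6 — Complex power: S = V·I* = 15.67 + j4.678 VA.
Step 7 — Real power: P = Re(S) = 15.67 W.
Step 8 — Reactive power: Q = Im(S) = 4.678 VAR.
Step 9 — Apparent power: |S| = 16.36 VA.
Step 10 — Power factor: PF = P/|S| = 0.9582 (lagging).

(a) P = 15.67 W  (b) Q = 4.678 VAR  (c) S = 16.36 VA  (d) PF = 0.9582 (lagging)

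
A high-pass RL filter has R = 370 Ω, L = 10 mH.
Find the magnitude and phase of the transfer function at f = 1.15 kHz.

Step 1 — Angular frequency: ω = 2π·1150 = 7226 rad/s.
Step 2 — Transfer function: H(jω) = jωL/(R + jωL).
Step 3 — Numerator jωL = j·72.26; denominator R + jωL = 370 + j72.26.
Step 4 — H = 0.03674 + j0.1881.
Step 5 — Magnitude: |H| = 0.1917 (-14.3 dB); phase: φ = 78.9°.

|H| = 0.1917 (-14.3 dB), φ = 78.9°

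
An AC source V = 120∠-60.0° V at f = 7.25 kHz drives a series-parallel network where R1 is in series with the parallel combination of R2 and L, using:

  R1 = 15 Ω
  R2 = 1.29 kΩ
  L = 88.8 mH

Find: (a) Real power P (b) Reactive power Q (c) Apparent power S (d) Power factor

Step 1 — Angular frequency: ω = 2π·f = 2π·7250 = 4.555e+04 rad/s.
Step 2 — Component impedances:
  R1: Z = R = 15 Ω
  R2: Z = R = 1290 Ω
  L: Z = jωL = j·4.555e+04·0.0888 = 0 + j4045 Ω
Step 3 — Parallel branch: R2 || L = 1/(1/R2 + 1/L) = 1171 + j373.4 Ω.
Step 4 — Series with R1: Z_total = R1 + (R2 || L) = 1186 + j373.4 Ω = 1243∠17.5° Ω.
Step 5 — Source phasor: V = 120∠-60.0° V = 60 - j103.9 V.
Step 6 — Current: I = V / Z = 0.02093 - j0.09422 A = 0.09652∠-77.5° A.
Step 7 — Complex power: S = V·I* = 11.05 + j3.478 VA.
Step 8 — Real power: P = Re(S) = 11.05 W.
Step 9 — Reactive power: Q = Im(S) = 3.478 VAR.
Step 10 — Apparent power: |S| = 11.58 VA.
Step 11 — Power factor: PF = P/|S| = 0.9538 (lagging).

(a) P = 11.05 W  (b) Q = 3.478 VAR  (c) S = 11.58 VA  (d) PF = 0.9538 (lagging)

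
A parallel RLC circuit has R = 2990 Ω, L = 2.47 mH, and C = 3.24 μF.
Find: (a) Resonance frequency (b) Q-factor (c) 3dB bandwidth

Step 1 — Resonance: ω₀ = 1/√(LC) = 1/√(0.00247·3.24e-06) = 1.118e+04 rad/s.
Step 2 — f₀ = ω₀/(2π) = 1779 Hz.
Step 3 — Parallel Q: Q = R/(ω₀L) = 2990/(1.118e+04·0.00247) = 108.3.
Step 4 — Bandwidth: Δω = ω₀/Q = 103.2 rad/s; BW = Δω/(2π) = 16.43 Hz.

(a) f₀ = 1779 Hz  (b) Q = 108.3  (c) BW = 16.43 Hz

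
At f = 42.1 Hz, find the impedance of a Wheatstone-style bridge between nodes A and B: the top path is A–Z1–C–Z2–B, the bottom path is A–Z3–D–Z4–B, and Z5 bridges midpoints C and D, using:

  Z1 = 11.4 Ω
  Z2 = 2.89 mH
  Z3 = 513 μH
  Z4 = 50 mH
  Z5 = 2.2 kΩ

Step 1 — Angular frequency: ω = 2π·f = 2π·42.1 = 264.5 rad/s.
Step 2 — Component impedances:
  Z1: Z = R = 11.4 Ω
  Z2: Z = jωL = j·264.5·0.00289 = 0 + j0.7645 Ω
  Z3: Z = jωL = j·264.5·0.000513 = 0 + j0.1357 Ω
  Z4: Z = jωL = j·264.5·0.05 = 0 + j13.23 Ω
  Z5: Z = R = 2200 Ω
Step 3 — Bridge requires nodal analysis (the Z5 bridge couples midpoints C and D, so the two paths cannot be reduced to a simple series/parallel combination). Setting node B to ground and injecting 1 A at node A, the 3-node admittance system at A, C, D solves to V_A = Z_AB = 6.17 + j5.677 Ω = 8.385∠42.6° Ω.

Z = 6.17 + j5.677 Ω = 8.385∠42.6° Ω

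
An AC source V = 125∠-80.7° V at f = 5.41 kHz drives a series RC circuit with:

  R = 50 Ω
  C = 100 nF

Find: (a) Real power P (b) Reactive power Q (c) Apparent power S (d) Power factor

Step 1 — Angular frequency: ω = 2π·f = 2π·5410 = 3.399e+04 rad/s.
Step 2 — Component impedances:
  R: Z = R = 50 Ω
  C: Z = 1/(jωC) = -j/(ω·C) = 0 - j294.2 Ω
Step 3 — Series combination: Z_total = R + C = 50 - j294.2 Ω = 298.4∠-80.4° Ω.
Step 4 — Source phasor: V = 125∠-80.7° V = 20.2 - j123.4 V.
Step 5 — Current: I = V / Z = 0.4189 - j0.002528 A = 0.4189∠-0.3° A.
Step 6 — Complex power: S = V·I* = 8.774 - j51.62 VA.
Step 7 — Real power: P = Re(S) = 8.774 W.
Step 8 — Reactive power: Q = Im(S) = -51.62 VAR.
Step 9 — Apparent power: |S| = 52.36 VA.
Step 10 — Power factor: PF = P/|S| = 0.1676 (leading).

(a) P = 8.774 W  (b) Q = -51.62 VAR  (c) S = 52.36 VA  (d) PF = 0.1676 (leading)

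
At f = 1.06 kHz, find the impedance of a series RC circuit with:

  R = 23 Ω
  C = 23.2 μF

Step 1 — Angular frequency: ω = 2π·f = 2π·1060 = 6660 rad/s.
Step 2 — Component impedances:
  R: Z = R = 23 Ω
  C: Z = 1/(jωC) = -j/(ω·C) = 0 - j6.472 Ω
Step 3 — Series combination: Z_total = R + C = 23 - j6.472 Ω = 23.89∠-15.7° Ω.

Z = 23 - j6.472 Ω = 23.89∠-15.7° Ω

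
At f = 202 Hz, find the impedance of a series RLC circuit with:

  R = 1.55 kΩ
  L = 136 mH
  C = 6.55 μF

Step 1 — Angular frequency: ω = 2π·f = 2π·202 = 1269 rad/s.
Step 2 — Component impedances:
  R: Z = R = 1550 Ω
  L: Z = jωL = j·1269·0.136 = 0 + j172.6 Ω
  C: Z = 1/(jωC) = -j/(ω·C) = 0 - j120.3 Ω
Step 3 — Series combination: Z_total = R + L + C = 1550 + j52.32 Ω = 1551∠1.9° Ω.

Z = 1550 + j52.32 Ω = 1551∠1.9° Ω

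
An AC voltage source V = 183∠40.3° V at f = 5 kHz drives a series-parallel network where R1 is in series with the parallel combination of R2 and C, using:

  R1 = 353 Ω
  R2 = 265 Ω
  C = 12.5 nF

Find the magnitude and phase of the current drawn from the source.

Step 1 — Angular frequency: ω = 2π·f = 2π·5000 = 3.142e+04 rad/s.
Step 2 — Component impedances:
  R1: Z = R = 353 Ω
  R2: Z = R = 265 Ω
  C: Z = 1/(jωC) = -j/(ω·C) = 0 - j2546 Ω
Step 3 — Parallel branch: R2 || C = 1/(1/R2 + 1/C) = 262.2 - j27.28 Ω.
Step 4 — Series with R1: Z_total = R1 + (R2 || C) = 615.2 - j27.28 Ω = 615.8∠-2.5° Ω.
Step 5 — Source phasor: V = 183∠40.3° V = 139.6 + j118.4 V.
Step 6 — Ohm's law: I = V / Z_total = (139.6 + j118.4) / (615.2 - j27.28) = 0.2179 + j0.2021 A.
Step 7 — Convert to polar: |I| = 0.2972 A, ∠I = 42.8°.

I = 0.2972∠42.8° A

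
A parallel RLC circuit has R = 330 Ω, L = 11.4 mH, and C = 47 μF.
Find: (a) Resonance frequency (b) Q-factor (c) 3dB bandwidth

Step 1 — Resonance: ω₀ = 1/√(LC) = 1/√(0.0114·4.7e-05) = 1366 rad/s.
Step 2 — f₀ = ω₀/(2π) = 217.4 Hz.
Step 3 — Parallel Q: Q = R/(ω₀L) = 330/(1366·0.0114) = 21.19.
Step 4 — Bandwidth: Δω = ω₀/Q = 64.47 rad/s; BW = Δω/(2π) = 10.26 Hz.

(a) f₀ = 217.4 Hz  (b) Q = 21.19  (c) BW = 10.26 Hz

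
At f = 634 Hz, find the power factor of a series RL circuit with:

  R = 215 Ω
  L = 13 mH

Step 1 — Angular frequency: ω = 2π·f = 2π·634 = 3984 rad/s.
Step 2 — Component impedances:
  R: Z = R = 215 Ω
  L: Z = jωL = j·3984·0.013 = 0 + j51.79 Ω
Step 3 — Series combination: Z_total = R + L = 215 + j51.79 Ω = 221.1∠13.5° Ω.
Step 4 — Power factor: PF = cos(φ) = Re(Z)/|Z| = 215/221.15 = 0.9722.
Step 5 — Type: Im(Z) = 51.79 ⇒ lagging (phase φ = 13.5°).

PF = 0.9722 (lagging, φ = 13.5°)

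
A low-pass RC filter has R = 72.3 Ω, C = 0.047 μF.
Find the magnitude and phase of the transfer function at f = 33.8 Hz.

Step 1 — Angular frequency: ω = 2π·33.8 = 212.4 rad/s.
Step 2 — Transfer function: H(jω) = 1/(1 + jωRC).
Step 3 — Denominator: 1 + jωRC = 1 + j·212.4·72.3·4.7e-08 = 1 + j0.0007217.
Step 4 — H = 1 - j0.0007217.
Step 5 — Magnitude: |H| = 1 (-0.0 dB); phase: φ = -0.0°.

|H| = 1 (-0.0 dB), φ = -0.0°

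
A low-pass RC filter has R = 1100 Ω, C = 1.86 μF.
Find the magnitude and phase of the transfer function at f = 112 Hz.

Step 1 — Angular frequency: ω = 2π·112 = 703.7 rad/s.
Step 2 — Transfer function: H(jω) = 1/(1 + jωRC).
Step 3 — Denominator: 1 + jωRC = 1 + j·703.7·1100·1.86e-06 = 1 + j1.44.
Step 4 — H = 0.3254 - j0.4685.
Step 5 — Magnitude: |H| = 0.5704 (-4.9 dB); phase: φ = -55.2°.

|H| = 0.5704 (-4.9 dB), φ = -55.2°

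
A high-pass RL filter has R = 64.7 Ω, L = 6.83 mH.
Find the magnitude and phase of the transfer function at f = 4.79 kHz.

Step 1 — Angular frequency: ω = 2π·4790 = 3.01e+04 rad/s.
Step 2 — Transfer function: H(jω) = jωL/(R + jωL).
Step 3 — Numerator jωL = j·205.6; denominator R + jωL = 64.7 + j205.6.
Step 4 — H = 0.9099 + j0.2864.
Step 5 — Magnitude: |H| = 0.9539 (-0.4 dB); phase: φ = 17.5°.

|H| = 0.9539 (-0.4 dB), φ = 17.5°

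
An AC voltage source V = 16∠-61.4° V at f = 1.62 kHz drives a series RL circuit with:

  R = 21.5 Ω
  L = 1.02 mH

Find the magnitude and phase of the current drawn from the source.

Step 1 — Angular frequency: ω = 2π·f = 2π·1620 = 1.018e+04 rad/s.
Step 2 — Component impedances:
  R: Z = R = 21.5 Ω
  L: Z = jωL = j·1.018e+04·0.00102 = 0 + j10.38 Ω
Step 3 — Series combination: Z_total = R + L = 21.5 + j10.38 Ω = 23.88∠25.8° Ω.
Step 4 — Source phasor: V = 16∠-61.4° V = 7.659 - j14.05 V.
Step 5 — Ohm's law: I = V / Z_total = (7.659 - j14.05) / (21.5 + j10.38) = 0.03302 - j0.6693 A.
Step 6 — Convert to polar: |I| = 0.6701 A, ∠I = -87.2°.

I = 0.6701∠-87.2° A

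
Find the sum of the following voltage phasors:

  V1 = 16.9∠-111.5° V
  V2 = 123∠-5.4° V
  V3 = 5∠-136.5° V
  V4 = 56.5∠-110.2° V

Step 1 — Convert each phasor to rectangular form:
  V1 = 16.9·(cos(-111.5°) + j·sin(-111.5°)) = -6.194 - j15.72 V
  V2 = 123·(cos(-5.4°) + j·sin(-5.4°)) = 122.5 - j11.58 V
  V3 = 5·(cos(-136.5°) + j·sin(-136.5°)) = -3.627 - j3.442 V
  V4 = 56.5·(cos(-110.2°) + j·sin(-110.2°)) = -19.51 - j53.02 V
Step 2 — Sum components: V_total = 93.12 - j83.77 V.
Step 3 — Convert to polar: |V_total| = 125.3 V, ∠V_total = -42.0°.

V_total = 125.3∠-42.0° V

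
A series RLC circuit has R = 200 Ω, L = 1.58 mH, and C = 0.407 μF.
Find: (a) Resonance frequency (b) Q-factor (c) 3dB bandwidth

Step 1 — Resonance condition Im(Z)=0 gives ω₀ = 1/√(LC).
Step 2 — ω₀ = 1/√(0.00158·4.07e-07) = 3.943e+04 rad/s.
Step 3 — f₀ = ω₀/(2π) = 6276 Hz.
Step 4 — Series Q: Q = ω₀L/R = 3.943e+04·0.00158/200 = 0.3115.
Step 5 — 3dB bandwidth: Δω = ω₀/Q = 1.266e+05 rad/s; BW = Δω/(2π) = 2.015e+04 Hz.

(a) f₀ = 6276 Hz  (b) Q = 0.3115  (c) BW = 2.015e+04 Hz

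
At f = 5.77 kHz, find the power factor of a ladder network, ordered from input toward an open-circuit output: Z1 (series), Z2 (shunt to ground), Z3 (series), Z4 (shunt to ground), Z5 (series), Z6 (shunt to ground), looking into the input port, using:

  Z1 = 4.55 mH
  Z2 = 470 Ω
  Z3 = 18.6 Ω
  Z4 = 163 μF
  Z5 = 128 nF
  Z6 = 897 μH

Step 1 — Angular frequency: ω = 2π·f = 2π·5770 = 3.625e+04 rad/s.
Step 2 — Component impedances:
  Z1: Z = jωL = j·3.625e+04·0.00455 = 0 + j165 Ω
  Z2: Z = R = 470 Ω
  Z3: Z = R = 18.6 Ω
  Z4: Z = 1/(jωC) = -j/(ω·C) = 0 - j0.1692 Ω
  Z5: Z = 1/(jωC) = -j/(ω·C) = 0 - j215.5 Ω
  Z6: Z = jωL = j·3.625e+04·0.000897 = 0 + j32.52 Ω
Step 3 — Ladder network (open output): work backward from the far end, alternating series and parallel combinations. Z_in = 17.89 + j164.8 Ω = 165.8∠83.8° Ω.
Step 4 — Power factor: PF = cos(φ) = Re(Z)/|Z| = 17.89/165.8 = 0.1079.
Step 5 — Type: Im(Z) = 164.8 ⇒ lagging (phase φ = 83.8°).

PF = 0.1079 (lagging, φ = 83.8°)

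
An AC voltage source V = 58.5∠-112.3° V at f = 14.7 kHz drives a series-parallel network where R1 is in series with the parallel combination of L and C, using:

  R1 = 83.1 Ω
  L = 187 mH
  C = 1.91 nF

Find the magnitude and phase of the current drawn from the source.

Step 1 — Angular frequency: ω = 2π·f = 2π·1.47e+04 = 9.236e+04 rad/s.
Step 2 — Component impedances:
  R1: Z = R = 83.1 Ω
  L: Z = jωL = j·9.236e+04·0.187 = 0 + j1.727e+04 Ω
  C: Z = 1/(jωC) = -j/(ω·C) = 0 - j5669 Ω
Step 3 — Parallel branch: L || C = 1/(1/L + 1/C) = 0 - j8438 Ω.
Step 4 — Series with R1: Z_total = R1 + (L || C) = 83.1 - j8438 Ω = 8438∠-89.4° Ω.
Step 5 — Source phasor: V = 58.5∠-112.3° V = -22.2 - j54.12 V.
Step 6 — Ohm's law: I = V / Z_total = (-22.2 - j54.12) / (83.1 - j8438) = 0.006388 - j0.002694 A.
Step 7 — Convert to polar: |I| = 0.006933 A, ∠I = -22.9°.

I = 0.006933∠-22.9° A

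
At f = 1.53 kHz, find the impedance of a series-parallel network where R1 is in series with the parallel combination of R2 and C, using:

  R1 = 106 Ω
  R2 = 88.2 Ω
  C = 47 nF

Step 1 — Angular frequency: ω = 2π·f = 2π·1530 = 9613 rad/s.
Step 2 — Component impedances:
  R1: Z = R = 106 Ω
  R2: Z = R = 88.2 Ω
  C: Z = 1/(jωC) = -j/(ω·C) = 0 - j2213 Ω
Step 3 — Parallel branch: R2 || C = 1/(1/R2 + 1/C) = 88.06 - j3.509 Ω.
Step 4 — Series with R1: Z_total = R1 + (R2 || C) = 194.1 - j3.509 Ω = 194.1∠-1.0° Ω.

Z = 194.1 - j3.509 Ω = 194.1∠-1.0° Ω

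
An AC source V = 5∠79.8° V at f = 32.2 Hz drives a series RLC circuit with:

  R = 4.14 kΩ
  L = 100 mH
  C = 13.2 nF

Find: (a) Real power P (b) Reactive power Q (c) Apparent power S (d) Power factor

Step 1 — Angular frequency: ω = 2π·f = 2π·32.2 = 202.3 rad/s.
Step 2 — Component impedances:
  R: Z = R = 4140 Ω
  L: Z = jωL = j·202.3·0.1 = 0 + j20.23 Ω
  C: Z = 1/(jωC) = -j/(ω·C) = 0 - j3.744e+05 Ω
Step 3 — Series combination: Z_total = R + L + C = 4140 - j3.744e+05 Ω = 3.744e+05∠-89.4° Ω.
Step 4 — Source phasor: V = 5∠79.8° V = 0.8854 + j4.921 V.
Step 5 — Current: I = V / Z = -1.311e-05 + j2.51e-06 A = 1.335e-05∠169.2° A.
Step 6 — Complex power: S = V·I* = 7.382e-07 - j6.676e-05 VA.
Step 7 — Real power: P = Re(S) = 7.382e-07 W.
Step 8 — Reactive power: Q = Im(S) = -6.676e-05 VAR.
Step 9 — Apparent power: |S| = 6.676e-05 VA.
Step 10 — Power factor: PF = P/|S| = 0.01106 (leading).

(a) P = 7.382e-07 W  (b) Q = -6.676e-05 VAR  (c) S = 6.676e-05 VA  (d) PF = 0.01106 (leading)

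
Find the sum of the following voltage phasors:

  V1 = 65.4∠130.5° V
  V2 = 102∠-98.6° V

Step 1 — Convert each phasor to rectangular form:
  V1 = 65.4·(cos(130.5°) + j·sin(130.5°)) = -42.47 + j49.73 V
  V2 = 102·(cos(-98.6°) + j·sin(-98.6°)) = -15.25 - j100.9 V
Step 2 — Sum components: V_total = -57.73 - j51.12 V.
Step 3 — Convert to polar: |V_total| = 77.11 V, ∠V_total = -138.5°.

V_total = 77.11∠-138.5° V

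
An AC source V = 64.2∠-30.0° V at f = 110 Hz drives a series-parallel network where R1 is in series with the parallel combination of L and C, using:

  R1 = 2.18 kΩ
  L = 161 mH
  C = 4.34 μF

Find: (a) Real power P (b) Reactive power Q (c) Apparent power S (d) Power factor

Step 1 — Angular frequency: ω = 2π·f = 2π·110 = 691.2 rad/s.
Step 2 — Component impedances:
  R1: Z = R = 2180 Ω
  L: Z = jωL = j·691.2·0.161 = 0 + j111.3 Ω
  C: Z = 1/(jωC) = -j/(ω·C) = 0 - j333.4 Ω
Step 3 — Parallel branch: L || C = 1/(1/L + 1/C) = 0 + j167 Ω.
Step 4 — Series with R1: Z_total = R1 + (L || C) = 2180 + j167 Ω = 2186∠4.4° Ω.
Step 5 — Source phasor: V = 64.2∠-30.0° V = 55.6 - j32.1 V.
Step 6 — Current: I = V / Z = 0.02423 - j0.01658 A = 0.02936∠-34.4° A.
Step 7 — Complex power: S = V·I* = 1.88 + j0.144 VA.
Step 8 — Real power: P = Re(S) = 1.88 W.
Step 9 — Reactive power: Q = Im(S) = 0.144 VAR.
Step 10 — Apparent power: |S| = 1.885 VA.
Step 11 — Power factor: PF = P/|S| = 0.9971 (lagging).

(a) P = 1.88 W  (b) Q = 0.144 VAR  (c) S = 1.885 VA  (d) PF = 0.9971 (lagging)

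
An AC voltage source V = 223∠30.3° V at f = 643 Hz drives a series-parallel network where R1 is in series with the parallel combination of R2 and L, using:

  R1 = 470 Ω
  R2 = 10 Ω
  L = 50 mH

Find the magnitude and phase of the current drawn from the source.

Step 1 — Angular frequency: ω = 2π·f = 2π·643 = 4040 rad/s.
Step 2 — Component impedances:
  R1: Z = R = 470 Ω
  R2: Z = R = 10 Ω
  L: Z = jωL = j·4040·0.05 = 0 + j202 Ω
Step 3 — Parallel branch: R2 || L = 1/(1/R2 + 1/L) = 9.976 + j0.4938 Ω.
Step 4 — Series with R1: Z_total = R1 + (R2 || L) = 480 + j0.4938 Ω = 480∠0.1° Ω.
Step 5 — Source phasor: V = 223∠30.3° V = 192.5 + j112.5 V.
Step 6 — Ohm's law: I = V / Z_total = (192.5 + j112.5) / (480 + j0.4938) = 0.4014 + j0.234 A.
Step 7 — Convert to polar: |I| = 0.4646 A, ∠I = 30.2°.

I = 0.4646∠30.2° A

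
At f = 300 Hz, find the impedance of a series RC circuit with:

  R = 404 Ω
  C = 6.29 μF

Step 1 — Angular frequency: ω = 2π·f = 2π·300 = 1885 rad/s.
Step 2 — Component impedances:
  R: Z = R = 404 Ω
  C: Z = 1/(jωC) = -j/(ω·C) = 0 - j84.34 Ω
Step 3 — Series combination: Z_total = R + C = 404 - j84.34 Ω = 412.7∠-11.8° Ω.

Z = 404 - j84.34 Ω = 412.7∠-11.8° Ω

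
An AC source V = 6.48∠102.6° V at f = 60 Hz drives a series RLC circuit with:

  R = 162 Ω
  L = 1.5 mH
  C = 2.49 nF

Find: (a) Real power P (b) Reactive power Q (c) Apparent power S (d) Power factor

Step 1 — Angular frequency: ω = 2π·f = 2π·60 = 377 rad/s.
Step 2 — Component impedances:
  R: Z = R = 162 Ω
  L: Z = jωL = j·377·0.0015 = 0 + j0.5655 Ω
  C: Z = 1/(jωC) = -j/(ω·C) = 0 - j1.065e+06 Ω
Step 3 — Series combination: Z_total = R + L + C = 162 - j1.065e+06 Ω = 1.065e+06∠-90.0° Ω.
Step 4 — Source phasor: V = 6.48∠102.6° V = -1.414 + j6.324 V.
Step 5 — Current: I = V / Z = -5.937e-06 - j1.326e-06 A = 6.083e-06∠-167.4° A.
Step 6 — Complex power: S = V·I* = 5.994e-09 - j3.942e-05 VA.
Step 7 — Real power: P = Re(S) = 5.994e-09 W.
Step 8 — Reactive power: Q = Im(S) = -3.942e-05 VAR.
Step 9 — Apparent power: |S| = 3.942e-05 VA.
Step 10 — Power factor: PF = P/|S| = 0.0001521 (leading).

(a) P = 5.994e-09 W  (b) Q = -3.942e-05 VAR  (c) S = 3.942e-05 VA  (d) PF = 0.0001521 (leading)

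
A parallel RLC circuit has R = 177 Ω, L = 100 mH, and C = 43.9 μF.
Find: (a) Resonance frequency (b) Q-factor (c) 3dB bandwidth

Step 1 — Resonance: ω₀ = 1/√(LC) = 1/√(0.1·4.39e-05) = 477.3 rad/s.
Step 2 — f₀ = ω₀/(2π) = 75.96 Hz.
Step 3 — Parallel Q: Q = R/(ω₀L) = 177/(477.3·0.1) = 3.709.
Step 4 — Bandwidth: Δω = ω₀/Q = 128.7 rad/s; BW = Δω/(2π) = 20.48 Hz.

(a) f₀ = 75.96 Hz  (b) Q = 3.709  (c) BW = 20.48 Hz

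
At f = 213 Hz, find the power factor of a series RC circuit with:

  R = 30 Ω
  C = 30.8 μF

Step 1 — Angular frequency: ω = 2π·f = 2π·213 = 1338 rad/s.
Step 2 — Component impedances:
  R: Z = R = 30 Ω
  C: Z = 1/(jωC) = -j/(ω·C) = 0 - j24.26 Ω
Step 3 — Series combination: Z_total = R + C = 30 - j24.26 Ω = 38.58∠-39.0° Ω.
Step 4 — Power factor: PF = cos(φ) = Re(Z)/|Z| = 30/38.58 = 0.7776.
Step 5 — Type: Im(Z) = -24.26 ⇒ leading (phase φ = -39.0°).

PF = 0.7776 (leading, φ = -39.0°)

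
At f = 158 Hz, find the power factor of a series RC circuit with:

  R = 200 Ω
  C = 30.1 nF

Step 1 — Angular frequency: ω = 2π·f = 2π·158 = 992.7 rad/s.
Step 2 — Component impedances:
  R: Z = R = 200 Ω
  C: Z = 1/(jωC) = -j/(ω·C) = 0 - j3.347e+04 Ω
Step 3 — Series combination: Z_total = R + C = 200 - j3.347e+04 Ω = 3.347e+04∠-89.7° Ω.
Step 4 — Power factor: PF = cos(φ) = Re(Z)/|Z| = 200/3.347e+04 = 0.005976.
Step 5 — Type: Im(Z) = -3.347e+04 ⇒ leading (phase φ = -89.7°).

PF = 0.005976 (leading, φ = -89.7°)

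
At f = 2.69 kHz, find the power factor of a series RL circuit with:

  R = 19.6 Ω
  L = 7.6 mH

Step 1 — Angular frequency: ω = 2π·f = 2π·2690 = 1.69e+04 rad/s.
Step 2 — Component impedances:
  R: Z = R = 19.6 Ω
  L: Z = jωL = j·1.69e+04·0.0076 = 0 + j128.5 Ω
Step 3 — Series combination: Z_total = R + L = 19.6 + j128.5 Ω = 129.9∠81.3° Ω.
Step 4 — Power factor: PF = cos(φ) = Re(Z)/|Z| = 19.6/129.94 = 0.1508.
Step 5 — Type: Im(Z) = 128.5 ⇒ lagging (phase φ = 81.3°).

PF = 0.1508 (lagging, φ = 81.3°)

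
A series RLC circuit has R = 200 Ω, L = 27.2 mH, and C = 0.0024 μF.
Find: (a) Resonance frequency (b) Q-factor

Step 1 — Resonance condition Im(Z)=0 gives ω₀ = 1/√(LC).
Step 2 — ω₀ = 1/√(0.0272·2.4e-09) = 1.238e+05 rad/s.
Step 3 — f₀ = ω₀/(2π) = 1.97e+04 Hz.
Step 4 — Series Q: Q = ω₀L/R = 1.238e+05·0.0272/200 = 16.83.

(a) f₀ = 1.97e+04 Hz  (b) Q = 16.83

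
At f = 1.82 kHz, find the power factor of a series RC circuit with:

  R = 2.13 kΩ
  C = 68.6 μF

Step 1 — Angular frequency: ω = 2π·f = 2π·1820 = 1.144e+04 rad/s.
Step 2 — Component impedances:
  R: Z = R = 2130 Ω
  C: Z = 1/(jωC) = -j/(ω·C) = 0 - j1.275 Ω
Step 3 — Series combination: Z_total = R + C = 2130 - j1.275 Ω = 2130∠-0.0° Ω.
Step 4 — Power factor: PF = cos(φ) = Re(Z)/|Z| = 2130/2130 = 1.
Step 5 — Type: Im(Z) = -1.275 ⇒ leading (phase φ = -0.0°).

PF = 1 (leading, φ = -0.0°)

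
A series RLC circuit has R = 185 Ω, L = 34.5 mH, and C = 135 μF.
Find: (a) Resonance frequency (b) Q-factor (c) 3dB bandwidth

Step 1 — Resonance condition Im(Z)=0 gives ω₀ = 1/√(LC).
Step 2 — ω₀ = 1/√(0.0345·0.000135) = 463.4 rad/s.
Step 3 — f₀ = ω₀/(2π) = 73.75 Hz.
Step 4 — Series Q: Q = ω₀L/R = 463.4·0.0345/185 = 0.08641.
Step 5 — 3dB bandwidth: Δω = ω₀/Q = 5362 rad/s; BW = Δω/(2π) = 853.4 Hz.

(a) f₀ = 73.75 Hz  (b) Q = 0.08641  (c) BW = 853.4 Hz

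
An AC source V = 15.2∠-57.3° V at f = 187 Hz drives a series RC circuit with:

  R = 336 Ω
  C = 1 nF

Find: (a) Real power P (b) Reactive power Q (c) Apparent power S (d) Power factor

Step 1 — Angular frequency: ω = 2π·f = 2π·187 = 1175 rad/s.
Step 2 — Component impedances:
  R: Z = R = 336 Ω
  C: Z = 1/(jωC) = -j/(ω·C) = 0 - j8.511e+05 Ω
Step 3 — Series combination: Z_total = R + C = 336 - j8.511e+05 Ω = 8.511e+05∠-90.0° Ω.
Step 4 — Source phasor: V = 15.2∠-57.3° V = 8.212 - j12.79 V.
Step 5 — Current: I = V / Z = 1.503e-05 + j9.642e-06 A = 1.786e-05∠32.7° A.
Step 6 — Complex power: S = V·I* = 1.072e-07 - j0.0002715 VA.
Step 7 — Real power: P = Re(S) = 1.072e-07 W.
Step 8 — Reactive power: Q = Im(S) = -0.0002715 VAR.
Step 9 — Apparent power: |S| = 0.0002715 VA.
Step 10 — Power factor: PF = P/|S| = 0.0003948 (leading).

(a) P = 1.072e-07 W  (b) Q = -0.0002715 VAR  (c) S = 0.0002715 VA  (d) PF = 0.0003948 (leading)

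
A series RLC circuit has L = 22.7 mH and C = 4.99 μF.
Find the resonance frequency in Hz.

Step 1 — Resonance condition Im(Z)=0 gives ω₀ = 1/√(LC).
Step 2 — ω₀ = 1/√(0.0227·4.99e-06) = 2971 rad/s.
Step 3 — f₀ = ω₀/(2π) = 472.9 Hz.

f₀ = 472.9 Hz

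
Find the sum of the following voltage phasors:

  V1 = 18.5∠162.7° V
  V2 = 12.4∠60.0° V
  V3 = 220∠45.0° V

Step 1 — Convert each phasor to rectangular form:
  V1 = 18.5·(cos(162.7°) + j·sin(162.7°)) = -17.66 + j5.501 V
  V2 = 12.4·(cos(60.0°) + j·sin(60.0°)) = 6.2 + j10.74 V
  V3 = 220·(cos(45.0°) + j·sin(45.0°)) = 155.6 + j155.6 V
Step 2 — Sum components: V_total = 144.1 + j171.8 V.
Step 3 — Convert to polar: |V_total| = 224.2 V, ∠V_total = 50.0°.

V_total = 224.2∠50.0° V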